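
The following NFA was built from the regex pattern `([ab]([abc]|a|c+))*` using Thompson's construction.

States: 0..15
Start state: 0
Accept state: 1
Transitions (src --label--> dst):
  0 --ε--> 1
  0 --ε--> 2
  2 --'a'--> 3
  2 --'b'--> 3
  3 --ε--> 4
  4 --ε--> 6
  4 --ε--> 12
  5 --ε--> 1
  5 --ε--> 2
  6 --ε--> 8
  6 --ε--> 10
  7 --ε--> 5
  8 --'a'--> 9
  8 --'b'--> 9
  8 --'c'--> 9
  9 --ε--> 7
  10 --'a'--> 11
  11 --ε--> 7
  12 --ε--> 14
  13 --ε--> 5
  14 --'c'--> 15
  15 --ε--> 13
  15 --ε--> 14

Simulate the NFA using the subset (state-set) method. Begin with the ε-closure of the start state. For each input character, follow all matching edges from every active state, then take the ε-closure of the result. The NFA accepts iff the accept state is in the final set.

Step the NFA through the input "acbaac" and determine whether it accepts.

start: ε-closure({0}) = {0,1,2}
'a' @ 1: {3,4,6,8,10,12,14}
'c' @ 2: {1,2,5,7,9,13,14,15}  [accepting]
'b' @ 3: {3,4,6,8,10,12,14}
'a' @ 4: {1,2,5,7,9,11}  [accepting]
'a' @ 5: {3,4,6,8,10,12,14}
'c' @ 6: {1,2,5,7,9,13,14,15}  [accepting]
after full input: {1,2,5,7,9,13,14,15}  (accept=1 in)

Answer: ACCEPT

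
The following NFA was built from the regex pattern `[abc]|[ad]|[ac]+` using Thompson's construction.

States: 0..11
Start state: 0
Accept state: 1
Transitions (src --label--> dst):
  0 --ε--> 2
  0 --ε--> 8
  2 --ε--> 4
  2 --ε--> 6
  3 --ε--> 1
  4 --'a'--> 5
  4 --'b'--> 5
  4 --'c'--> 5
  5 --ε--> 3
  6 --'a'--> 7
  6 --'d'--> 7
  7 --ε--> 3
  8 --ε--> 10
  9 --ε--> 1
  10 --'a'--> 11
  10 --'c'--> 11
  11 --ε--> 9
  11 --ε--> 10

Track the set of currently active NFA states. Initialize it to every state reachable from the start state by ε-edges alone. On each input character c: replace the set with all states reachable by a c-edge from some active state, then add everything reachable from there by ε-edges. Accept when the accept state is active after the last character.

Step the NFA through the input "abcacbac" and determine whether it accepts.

Answer: REJECT

Steps:
start: ε-closure({0}) = {0,2,4,6,8,10}
'a' @ 1: {1,3,5,7,9,10,11}  (accept∈set)
'b' @ 2: {}  — dead — no transitions
rest 'cacbac' ignored (set empty)
end set {} — state 1 not in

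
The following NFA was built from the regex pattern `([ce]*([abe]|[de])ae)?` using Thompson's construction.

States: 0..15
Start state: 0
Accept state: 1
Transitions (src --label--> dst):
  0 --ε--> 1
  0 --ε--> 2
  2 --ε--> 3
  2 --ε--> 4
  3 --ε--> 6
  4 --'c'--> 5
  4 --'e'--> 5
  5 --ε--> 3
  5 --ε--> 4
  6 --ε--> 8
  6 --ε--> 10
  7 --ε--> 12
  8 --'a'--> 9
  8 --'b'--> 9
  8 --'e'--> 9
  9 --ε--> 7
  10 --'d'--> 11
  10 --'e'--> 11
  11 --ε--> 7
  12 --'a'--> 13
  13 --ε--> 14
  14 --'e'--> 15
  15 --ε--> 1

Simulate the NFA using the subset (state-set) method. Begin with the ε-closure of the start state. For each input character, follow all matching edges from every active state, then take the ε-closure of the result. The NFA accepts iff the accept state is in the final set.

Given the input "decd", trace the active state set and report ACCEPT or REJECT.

start: ε-closure({0}) = {0,1,2,3,4,6,8,10}
'd' @ 1: {7,11,12}
'e' @ 2: {}  — no active states
rest 'cd' ignored (set empty)
end set {} — state 1 not in

Answer: REJECT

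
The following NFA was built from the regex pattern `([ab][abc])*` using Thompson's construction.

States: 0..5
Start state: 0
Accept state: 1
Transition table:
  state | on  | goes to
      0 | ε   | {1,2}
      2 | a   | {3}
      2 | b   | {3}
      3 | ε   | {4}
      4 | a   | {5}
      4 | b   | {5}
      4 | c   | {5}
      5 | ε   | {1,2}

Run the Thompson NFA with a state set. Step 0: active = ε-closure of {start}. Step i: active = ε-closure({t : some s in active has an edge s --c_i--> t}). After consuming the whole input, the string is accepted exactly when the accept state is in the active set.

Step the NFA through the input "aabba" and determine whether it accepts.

S₀ = ε-closure({0}) = {0,1,2}
'a' @ 1: {3,4}
'a' @ 2: {1,2,5}  [accepting]
'b' @ 3: {3,4}
'b' @ 4: {1,2,5}  [accepting]
'a' @ 5: {3,4}
final: {3,4}; accept 1 not in set

Answer: REJECT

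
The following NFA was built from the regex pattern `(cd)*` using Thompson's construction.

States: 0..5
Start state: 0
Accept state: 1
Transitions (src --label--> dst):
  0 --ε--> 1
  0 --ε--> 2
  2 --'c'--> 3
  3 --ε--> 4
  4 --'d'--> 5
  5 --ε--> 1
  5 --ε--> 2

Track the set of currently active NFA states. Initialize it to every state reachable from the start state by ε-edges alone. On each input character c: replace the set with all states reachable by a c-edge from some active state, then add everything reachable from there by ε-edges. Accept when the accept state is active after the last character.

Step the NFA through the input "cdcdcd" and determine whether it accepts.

initial (ε-close {0}): {0,1,2}
'c' @ 1: {3,4}
'd' @ 2: {1,2,5}  [accepting]
'c' @ 3: {3,4}
'd' @ 4: {1,2,5}  [accepting]
'c' @ 5: {3,4}
'd' @ 6: {1,2,5}  [accepting]
end set {1,2,5} — state 1 in

Answer: ACCEPT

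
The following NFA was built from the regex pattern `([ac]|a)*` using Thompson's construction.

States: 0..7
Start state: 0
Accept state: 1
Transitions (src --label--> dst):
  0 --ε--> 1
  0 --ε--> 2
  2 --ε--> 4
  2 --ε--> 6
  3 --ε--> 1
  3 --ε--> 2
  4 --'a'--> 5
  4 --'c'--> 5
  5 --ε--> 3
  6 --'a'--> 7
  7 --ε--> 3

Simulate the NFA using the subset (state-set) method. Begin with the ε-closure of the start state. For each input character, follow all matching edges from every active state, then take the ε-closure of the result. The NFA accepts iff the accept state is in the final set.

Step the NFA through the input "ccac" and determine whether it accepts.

S₀ = ε-closure({0}) = {0,1,2,4,6}
'c' @ 1: {1,2,3,4,5,6}  ✓accept
'c' @ 2: {1,2,3,4,5,6}  ✓accept
'a' @ 3: {1,2,3,4,5,6,7}  ✓accept
'c' @ 4: {1,2,3,4,5,6}  ✓accept
after full input: {1,2,3,4,5,6}  (accept=1 in)

Answer: ACCEPT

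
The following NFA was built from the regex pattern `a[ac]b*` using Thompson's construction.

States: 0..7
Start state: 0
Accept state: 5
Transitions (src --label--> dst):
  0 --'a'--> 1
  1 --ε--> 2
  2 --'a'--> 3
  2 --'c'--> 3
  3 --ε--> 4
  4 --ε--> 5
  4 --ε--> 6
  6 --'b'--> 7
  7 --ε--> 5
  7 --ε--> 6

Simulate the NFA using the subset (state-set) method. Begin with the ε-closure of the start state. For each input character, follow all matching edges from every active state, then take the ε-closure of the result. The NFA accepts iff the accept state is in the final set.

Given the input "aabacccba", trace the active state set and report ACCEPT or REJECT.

Answer: REJECT

Trace:
S₀ = ε-closure({0}) = {0}
'a' @ 1: {1,2}
'a' @ 2: {3,4,5,6}  ✓accept
'b' @ 3: {5,6,7}  ✓accept
'a' @ 4: {}  — dead — no transitions
rest 'cccba' ignored (set empty)
end set {} — state 5 not in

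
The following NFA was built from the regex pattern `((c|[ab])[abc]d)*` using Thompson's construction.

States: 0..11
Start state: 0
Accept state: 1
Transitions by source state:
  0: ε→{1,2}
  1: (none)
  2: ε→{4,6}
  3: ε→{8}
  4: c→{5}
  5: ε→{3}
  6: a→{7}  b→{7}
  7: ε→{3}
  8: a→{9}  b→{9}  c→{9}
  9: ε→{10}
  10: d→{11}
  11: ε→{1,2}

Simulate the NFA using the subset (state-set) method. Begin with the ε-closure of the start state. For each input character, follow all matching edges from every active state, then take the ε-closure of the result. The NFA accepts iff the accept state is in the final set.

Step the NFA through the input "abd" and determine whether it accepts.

Answer: ACCEPT

Steps:
S₀ = ε-closure({0}) = {0,1,2,4,6}
'a' @ 1: {3,7,8}
'b' @ 2: {9,10}
'd' @ 3: {1,2,4,6,11}  ✓accept
after full input: {1,2,4,6,11}  (accept=1 in)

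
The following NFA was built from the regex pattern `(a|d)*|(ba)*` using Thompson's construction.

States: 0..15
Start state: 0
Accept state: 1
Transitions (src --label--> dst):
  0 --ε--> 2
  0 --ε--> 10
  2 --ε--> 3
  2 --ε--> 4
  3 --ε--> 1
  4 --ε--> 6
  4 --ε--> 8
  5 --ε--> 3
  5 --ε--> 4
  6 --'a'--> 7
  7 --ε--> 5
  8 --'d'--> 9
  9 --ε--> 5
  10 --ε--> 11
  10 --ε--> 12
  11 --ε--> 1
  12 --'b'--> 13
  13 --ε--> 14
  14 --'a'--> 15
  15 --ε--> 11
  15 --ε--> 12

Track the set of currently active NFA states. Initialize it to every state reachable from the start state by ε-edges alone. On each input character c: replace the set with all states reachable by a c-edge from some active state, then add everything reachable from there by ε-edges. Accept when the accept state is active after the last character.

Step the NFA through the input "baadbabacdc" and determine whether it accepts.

Answer: REJECT

Derivation:
S₀ = ε-closure({0}) = {0,1,2,3,4,6,8,10,11,12}
'b' @ 1: {13,14}
'a' @ 2: {1,11,12,15}  [accepting]
'a' @ 3: {}  — no active states
rest 'dbabacdc' ignored (set empty)
final: {}; accept 1 not in set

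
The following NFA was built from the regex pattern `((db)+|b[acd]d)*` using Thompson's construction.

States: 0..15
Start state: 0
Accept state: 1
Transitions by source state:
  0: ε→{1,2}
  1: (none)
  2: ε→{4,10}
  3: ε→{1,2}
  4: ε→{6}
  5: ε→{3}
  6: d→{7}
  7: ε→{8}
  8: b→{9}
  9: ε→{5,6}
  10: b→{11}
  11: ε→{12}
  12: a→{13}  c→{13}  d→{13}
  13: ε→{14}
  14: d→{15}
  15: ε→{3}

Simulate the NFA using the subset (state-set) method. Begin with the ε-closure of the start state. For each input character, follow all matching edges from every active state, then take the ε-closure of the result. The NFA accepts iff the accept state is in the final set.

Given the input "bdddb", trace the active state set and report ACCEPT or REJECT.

initial (ε-close {0}): {0,1,2,4,6,10}
'b' @ 1: {11,12}
'd' @ 2: {13,14}
'd' @ 3: {1,2,3,4,6,10,15}  [accepting]
'd' @ 4: {7,8}
'b' @ 5: {1,2,3,4,5,6,9,10}  [accepting]
final: {1,2,3,4,5,6,9,10}; accept 1 in set

Answer: ACCEPT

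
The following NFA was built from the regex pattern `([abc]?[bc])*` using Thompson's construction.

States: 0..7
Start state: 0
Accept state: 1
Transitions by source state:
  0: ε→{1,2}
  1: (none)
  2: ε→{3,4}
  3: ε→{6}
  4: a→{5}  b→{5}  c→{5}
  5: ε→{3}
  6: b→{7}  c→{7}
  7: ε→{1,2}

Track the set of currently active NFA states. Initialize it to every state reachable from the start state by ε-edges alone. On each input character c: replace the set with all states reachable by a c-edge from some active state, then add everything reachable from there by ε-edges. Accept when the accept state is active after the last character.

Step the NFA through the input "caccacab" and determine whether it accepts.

Answer: ACCEPT

Trace:
start: ε-closure({0}) = {0,1,2,3,4,6}
'c' @ 1: {1,2,3,4,5,6,7}  [accepting]
'a' @ 2: {3,5,6}
'c' @ 3: {1,2,3,4,6,7}  [accepting]
'c' @ 4: {1,2,3,4,5,6,7}  [accepting]
'a' @ 5: {3,5,6}
'c' @ 6: {1,2,3,4,6,7}  [accepting]
'a' @ 7: {3,5,6}
'b' @ 8: {1,2,3,4,6,7}  [accepting]
final: {1,2,3,4,6,7}; accept 1 in set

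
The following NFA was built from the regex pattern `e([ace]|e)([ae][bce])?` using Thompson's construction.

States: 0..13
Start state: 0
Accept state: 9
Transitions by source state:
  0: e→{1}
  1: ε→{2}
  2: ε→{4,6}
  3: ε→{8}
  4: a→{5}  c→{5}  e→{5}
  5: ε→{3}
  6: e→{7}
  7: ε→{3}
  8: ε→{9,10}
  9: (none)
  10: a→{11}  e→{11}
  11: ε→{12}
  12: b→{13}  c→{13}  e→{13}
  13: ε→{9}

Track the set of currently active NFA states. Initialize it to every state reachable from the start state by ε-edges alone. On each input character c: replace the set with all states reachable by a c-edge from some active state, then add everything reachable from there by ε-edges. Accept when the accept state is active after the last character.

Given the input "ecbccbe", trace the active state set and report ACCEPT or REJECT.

S₀ = ε-closure({0}) = {0}
'e' @ 1: {1,2,4,6}
'c' @ 2: {3,5,8,9,10}  (accept∈set)
'b' @ 3: {}  — state set empty
rest 'ccbe' ignored (set empty)
after full input: {}  (accept=9 not in)

Answer: REJECT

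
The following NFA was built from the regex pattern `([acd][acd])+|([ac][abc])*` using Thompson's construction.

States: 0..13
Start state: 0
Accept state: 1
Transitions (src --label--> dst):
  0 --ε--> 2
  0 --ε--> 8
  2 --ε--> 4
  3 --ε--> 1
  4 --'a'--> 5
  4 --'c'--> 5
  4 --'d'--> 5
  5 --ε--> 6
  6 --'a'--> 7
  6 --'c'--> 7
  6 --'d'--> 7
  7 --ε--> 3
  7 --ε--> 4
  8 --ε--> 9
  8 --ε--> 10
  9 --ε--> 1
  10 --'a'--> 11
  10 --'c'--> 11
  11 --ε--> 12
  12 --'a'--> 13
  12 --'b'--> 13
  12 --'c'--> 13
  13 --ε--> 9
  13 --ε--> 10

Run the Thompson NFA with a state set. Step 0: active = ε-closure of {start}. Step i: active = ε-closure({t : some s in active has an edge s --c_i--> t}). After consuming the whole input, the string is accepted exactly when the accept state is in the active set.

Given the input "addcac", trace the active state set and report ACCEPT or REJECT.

initial (ε-close {0}): {0,1,2,4,8,9,10}
'a' @ 1: {5,6,11,12}
'd' @ 2: {1,3,4,7}  (accept∈set)
'd' @ 3: {5,6}
'c' @ 4: {1,3,4,7}  (accept∈set)
'a' @ 5: {5,6}
'c' @ 6: {1,3,4,7}  (accept∈set)
final: {1,3,4,7}; accept 1 in set

Answer: ACCEPT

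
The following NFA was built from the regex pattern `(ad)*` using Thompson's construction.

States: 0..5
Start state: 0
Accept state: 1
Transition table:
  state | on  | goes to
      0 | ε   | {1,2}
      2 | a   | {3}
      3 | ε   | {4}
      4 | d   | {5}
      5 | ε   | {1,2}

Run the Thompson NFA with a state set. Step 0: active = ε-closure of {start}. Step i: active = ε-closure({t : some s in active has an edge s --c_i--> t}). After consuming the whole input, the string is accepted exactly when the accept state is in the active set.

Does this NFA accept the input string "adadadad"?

initial (ε-close {0}): {0,1,2}
'a' @ 1: {3,4}
'd' @ 2: {1,2,5}  [accepting]
'a' @ 3: {3,4}
'd' @ 4: {1,2,5}  [accepting]
'a' @ 5: {3,4}
'd' @ 6: {1,2,5}  [accepting]
'a' @ 7: {3,4}
'd' @ 8: {1,2,5}  [accepting]
final: {1,2,5}; accept 1 in set

Answer: ACCEPT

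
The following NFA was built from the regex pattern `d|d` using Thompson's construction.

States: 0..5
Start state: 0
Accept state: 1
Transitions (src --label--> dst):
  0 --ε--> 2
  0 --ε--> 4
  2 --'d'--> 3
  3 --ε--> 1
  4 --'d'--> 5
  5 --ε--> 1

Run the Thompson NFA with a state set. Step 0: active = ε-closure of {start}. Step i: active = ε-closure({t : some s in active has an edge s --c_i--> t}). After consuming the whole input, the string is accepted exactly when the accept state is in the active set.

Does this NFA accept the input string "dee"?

Answer: REJECT

Trace:
S₀ = ε-closure({0}) = {0,2,4}
'd' @ 1: {1,3,5}  [accepting]
'e' @ 2: {}  — no active states
rest 'e' ignored (set empty)
after full input: {}  (accept=1 not in)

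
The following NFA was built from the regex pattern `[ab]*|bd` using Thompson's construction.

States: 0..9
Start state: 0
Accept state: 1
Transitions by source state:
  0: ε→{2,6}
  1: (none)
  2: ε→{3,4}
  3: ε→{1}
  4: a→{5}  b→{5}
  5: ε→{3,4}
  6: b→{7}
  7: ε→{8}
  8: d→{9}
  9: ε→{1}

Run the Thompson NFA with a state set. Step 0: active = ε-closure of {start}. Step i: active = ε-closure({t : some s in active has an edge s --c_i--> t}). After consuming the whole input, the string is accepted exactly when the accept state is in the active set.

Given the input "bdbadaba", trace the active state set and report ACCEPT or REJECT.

initial (ε-close {0}): {0,1,2,3,4,6}
'b' @ 1: {1,3,4,5,7,8}  [accepting]
'd' @ 2: {1,9}  [accepting]
'b' @ 3: {}  — dead — no transitions
rest 'adaba' ignored (set empty)
after full input: {}  (accept=1 not in)

Answer: REJECT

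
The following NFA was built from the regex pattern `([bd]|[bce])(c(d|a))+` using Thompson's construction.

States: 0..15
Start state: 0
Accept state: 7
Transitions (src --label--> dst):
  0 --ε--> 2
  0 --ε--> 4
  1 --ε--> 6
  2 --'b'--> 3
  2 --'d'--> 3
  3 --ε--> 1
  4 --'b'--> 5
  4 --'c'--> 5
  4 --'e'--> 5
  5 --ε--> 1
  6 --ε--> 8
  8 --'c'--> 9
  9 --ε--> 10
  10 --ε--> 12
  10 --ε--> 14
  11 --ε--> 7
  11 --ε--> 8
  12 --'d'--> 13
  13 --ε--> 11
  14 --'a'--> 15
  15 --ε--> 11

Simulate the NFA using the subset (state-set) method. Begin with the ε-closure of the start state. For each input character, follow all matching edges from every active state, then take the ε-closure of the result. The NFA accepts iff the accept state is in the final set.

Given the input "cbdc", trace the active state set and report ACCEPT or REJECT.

start: ε-closure({0}) = {0,2,4}
'c' @ 1: {1,5,6,8}
'b' @ 2: {}  — state set empty
rest 'dc' ignored (set empty)
final: {}; accept 7 not in set

Answer: REJECT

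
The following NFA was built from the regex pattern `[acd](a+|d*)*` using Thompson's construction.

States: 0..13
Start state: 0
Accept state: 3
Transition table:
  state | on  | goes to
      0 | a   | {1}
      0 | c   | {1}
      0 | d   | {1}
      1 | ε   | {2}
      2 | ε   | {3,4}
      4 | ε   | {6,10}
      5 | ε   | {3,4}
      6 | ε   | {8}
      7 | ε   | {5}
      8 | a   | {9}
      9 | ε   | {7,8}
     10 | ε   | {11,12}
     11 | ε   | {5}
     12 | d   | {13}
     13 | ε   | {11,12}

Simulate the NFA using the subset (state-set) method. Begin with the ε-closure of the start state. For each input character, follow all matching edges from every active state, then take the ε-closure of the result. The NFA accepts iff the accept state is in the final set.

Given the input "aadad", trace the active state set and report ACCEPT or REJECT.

initial (ε-close {0}): {0}
'a' @ 1: {1,2,3,4,5,6,8,10,11,12}  (accept∈set)
'a' @ 2: {3,4,5,6,7,8,9,10,11,12}  (accept∈set)
'd' @ 3: {3,4,5,6,8,10,11,12,13}  (accept∈set)
'a' @ 4: {3,4,5,6,7,8,9,10,11,12}  (accept∈set)
'd' @ 5: {3,4,5,6,8,10,11,12,13}  (accept∈set)
final: {3,4,5,6,8,10,11,12,13}; accept 3 in set

Answer: ACCEPT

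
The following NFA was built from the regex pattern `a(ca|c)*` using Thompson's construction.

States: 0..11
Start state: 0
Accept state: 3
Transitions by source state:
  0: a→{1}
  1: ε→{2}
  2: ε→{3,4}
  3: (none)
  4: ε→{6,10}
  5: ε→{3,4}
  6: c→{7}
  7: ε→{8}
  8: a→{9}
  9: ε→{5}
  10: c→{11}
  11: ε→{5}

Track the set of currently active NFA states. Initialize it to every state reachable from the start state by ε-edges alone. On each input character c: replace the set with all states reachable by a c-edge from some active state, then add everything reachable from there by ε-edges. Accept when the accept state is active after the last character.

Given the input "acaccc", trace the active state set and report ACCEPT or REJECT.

Answer: ACCEPT

Derivation:
start: ε-closure({0}) = {0}
'a' @ 1: {1,2,3,4,6,10}  ✓accept
'c' @ 2: {3,4,5,6,7,8,10,11}  ✓accept
'a' @ 3: {3,4,5,6,9,10}  ✓accept
'c' @ 4: {3,4,5,6,7,8,10,11}  ✓accept
'c' @ 5: {3,4,5,6,7,8,10,11}  ✓accept
'c' @ 6: {3,4,5,6,7,8,10,11}  ✓accept
end set {3,4,5,6,7,8,10,11} — state 3 in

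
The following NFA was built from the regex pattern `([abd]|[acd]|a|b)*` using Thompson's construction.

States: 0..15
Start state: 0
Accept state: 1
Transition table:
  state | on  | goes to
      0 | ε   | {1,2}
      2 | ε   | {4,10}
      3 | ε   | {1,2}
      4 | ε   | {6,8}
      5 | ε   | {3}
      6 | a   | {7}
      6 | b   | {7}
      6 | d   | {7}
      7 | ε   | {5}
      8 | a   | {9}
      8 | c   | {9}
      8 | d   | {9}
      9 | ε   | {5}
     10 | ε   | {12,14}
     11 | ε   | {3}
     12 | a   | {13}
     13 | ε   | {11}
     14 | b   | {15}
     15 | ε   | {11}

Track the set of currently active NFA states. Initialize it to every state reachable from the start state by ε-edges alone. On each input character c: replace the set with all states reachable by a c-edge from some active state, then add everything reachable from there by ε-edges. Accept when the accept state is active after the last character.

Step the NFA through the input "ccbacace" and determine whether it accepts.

start: ε-closure({0}) = {0,1,2,4,6,8,10,12,14}
'c' @ 1: {1,2,3,4,5,6,8,9,10,12,14}  [accepting]
'c' @ 2: {1,2,3,4,5,6,8,9,10,12,14}  [accepting]
'b' @ 3: {1,2,3,4,5,6,7,8,10,11,12,14,15}  [accepting]
'a' @ 4: {1,2,3,4,5,6,7,8,9,10,11,12,13,14}  [accepting]
'c' @ 5: {1,2,3,4,5,6,8,9,10,12,14}  [accepting]
'a' @ 6: {1,2,3,4,5,6,7,8,9,10,11,12,13,14}  [accepting]
'c' @ 7: {1,2,3,4,5,6,8,9,10,12,14}  [accepting]
'e' @ 8: {}  — dead — no transitions
after full input: {}  (accept=1 not in)

Answer: REJECT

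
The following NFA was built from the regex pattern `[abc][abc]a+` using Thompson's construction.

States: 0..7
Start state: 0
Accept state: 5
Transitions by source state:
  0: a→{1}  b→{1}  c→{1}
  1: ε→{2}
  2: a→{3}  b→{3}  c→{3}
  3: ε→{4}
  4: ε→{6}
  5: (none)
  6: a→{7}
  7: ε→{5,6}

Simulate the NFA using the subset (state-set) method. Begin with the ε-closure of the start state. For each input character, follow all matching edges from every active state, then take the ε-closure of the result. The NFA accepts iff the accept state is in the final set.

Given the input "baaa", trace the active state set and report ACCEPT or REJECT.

Answer: ACCEPT

Steps:
initial (ε-close {0}): {0}
'b' @ 1: {1,2}
'a' @ 2: {3,4,6}
'a' @ 3: {5,6,7}  [accepting]
'a' @ 4: {5,6,7}  [accepting]
final: {5,6,7}; accept 5 in set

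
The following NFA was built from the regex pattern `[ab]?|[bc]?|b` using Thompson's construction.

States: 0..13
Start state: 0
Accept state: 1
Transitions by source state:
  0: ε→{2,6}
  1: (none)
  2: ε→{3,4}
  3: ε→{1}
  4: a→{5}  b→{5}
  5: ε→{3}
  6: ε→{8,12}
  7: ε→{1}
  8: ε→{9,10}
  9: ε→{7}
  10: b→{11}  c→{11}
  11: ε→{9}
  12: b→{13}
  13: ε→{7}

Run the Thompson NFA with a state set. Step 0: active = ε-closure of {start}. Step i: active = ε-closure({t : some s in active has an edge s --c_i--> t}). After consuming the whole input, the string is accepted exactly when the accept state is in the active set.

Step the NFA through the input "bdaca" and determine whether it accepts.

Answer: REJECT

Derivation:
S₀ = ε-closure({0}) = {0,1,2,3,4,6,7,8,9,10,12}
'b' @ 1: {1,3,5,7,9,11,13}  (accept∈set)
'd' @ 2: {}  — state set empty
rest 'aca' ignored (set empty)
after full input: {}  (accept=1 not in)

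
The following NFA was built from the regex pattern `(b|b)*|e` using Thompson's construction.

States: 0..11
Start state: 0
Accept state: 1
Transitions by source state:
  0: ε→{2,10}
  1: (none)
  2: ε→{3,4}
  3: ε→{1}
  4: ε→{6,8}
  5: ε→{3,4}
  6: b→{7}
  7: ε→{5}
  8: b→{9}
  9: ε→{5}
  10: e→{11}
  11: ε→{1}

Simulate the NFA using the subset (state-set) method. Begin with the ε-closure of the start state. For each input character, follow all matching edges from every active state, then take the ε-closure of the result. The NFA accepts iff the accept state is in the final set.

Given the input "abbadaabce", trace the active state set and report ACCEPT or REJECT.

Answer: REJECT

Derivation:
start: ε-closure({0}) = {0,1,2,3,4,6,8,10}
'a' @ 1: {}  — state set empty
rest 'bbadaabce' ignored (set empty)
final: {}; accept 1 not in set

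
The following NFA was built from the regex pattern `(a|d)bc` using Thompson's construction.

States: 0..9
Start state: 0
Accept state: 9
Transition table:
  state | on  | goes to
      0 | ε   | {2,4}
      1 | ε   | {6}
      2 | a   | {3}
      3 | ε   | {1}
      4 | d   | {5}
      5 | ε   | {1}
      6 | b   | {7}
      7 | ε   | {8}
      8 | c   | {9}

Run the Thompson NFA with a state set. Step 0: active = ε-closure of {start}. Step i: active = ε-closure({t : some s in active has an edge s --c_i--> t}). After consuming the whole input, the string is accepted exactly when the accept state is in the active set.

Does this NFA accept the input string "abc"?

initial (ε-close {0}): {0,2,4}
'a' @ 1: {1,3,6}
'b' @ 2: {7,8}
'c' @ 3: {9}  [accepting]
after full input: {9}  (accept=9 in)

Answer: ACCEPT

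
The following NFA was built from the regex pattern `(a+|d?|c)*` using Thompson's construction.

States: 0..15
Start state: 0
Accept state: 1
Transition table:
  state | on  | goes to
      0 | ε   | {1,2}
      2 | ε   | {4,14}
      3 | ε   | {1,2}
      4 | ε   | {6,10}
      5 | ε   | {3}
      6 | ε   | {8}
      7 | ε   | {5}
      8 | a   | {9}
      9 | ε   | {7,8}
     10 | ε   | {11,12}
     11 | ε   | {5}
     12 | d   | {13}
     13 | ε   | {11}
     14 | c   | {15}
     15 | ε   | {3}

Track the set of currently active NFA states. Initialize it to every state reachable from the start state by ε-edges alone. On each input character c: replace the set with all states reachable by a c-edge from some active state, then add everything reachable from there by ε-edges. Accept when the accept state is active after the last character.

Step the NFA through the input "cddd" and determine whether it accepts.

Answer: ACCEPT

Derivation:
start: ε-closure({0}) = {0,1,2,3,4,5,6,8,10,11,12,14}
'c' @ 1: {1,2,3,4,5,6,8,10,11,12,14,15}  ✓accept
'd' @ 2: {1,2,3,4,5,6,8,10,11,12,13,14}  ✓accept
'd' @ 3: {1,2,3,4,5,6,8,10,11,12,13,14}  ✓accept
'd' @ 4: {1,2,3,4,5,6,8,10,11,12,13,14}  ✓accept
end set {1,2,3,4,5,6,8,10,11,12,13,14} — state 1 in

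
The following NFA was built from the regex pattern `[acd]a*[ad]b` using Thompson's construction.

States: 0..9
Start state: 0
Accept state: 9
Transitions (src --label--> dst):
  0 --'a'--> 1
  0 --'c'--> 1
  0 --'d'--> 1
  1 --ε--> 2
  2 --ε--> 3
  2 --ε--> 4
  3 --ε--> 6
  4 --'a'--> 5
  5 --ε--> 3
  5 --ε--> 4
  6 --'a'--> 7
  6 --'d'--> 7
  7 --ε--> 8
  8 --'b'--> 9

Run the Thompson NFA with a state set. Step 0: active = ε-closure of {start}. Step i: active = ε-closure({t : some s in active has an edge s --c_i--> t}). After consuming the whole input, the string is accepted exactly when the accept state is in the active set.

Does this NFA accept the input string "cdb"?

Answer: ACCEPT

Trace:
S₀ = ε-closure({0}) = {0}
'c' @ 1: {1,2,3,4,6}
'd' @ 2: {7,8}
'b' @ 3: {9}  [accepting]
after full input: {9}  (accept=9 in)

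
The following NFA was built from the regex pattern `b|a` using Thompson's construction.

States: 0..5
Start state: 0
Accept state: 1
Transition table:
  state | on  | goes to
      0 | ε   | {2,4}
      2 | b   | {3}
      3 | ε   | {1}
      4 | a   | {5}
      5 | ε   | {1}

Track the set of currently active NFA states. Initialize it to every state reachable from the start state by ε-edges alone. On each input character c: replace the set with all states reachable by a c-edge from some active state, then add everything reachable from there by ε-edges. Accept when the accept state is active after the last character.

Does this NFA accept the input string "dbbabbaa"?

start: ε-closure({0}) = {0,2,4}
'd' @ 1: {}  — dead — no transitions
rest 'bbabbaa' ignored (set empty)
final: {}; accept 1 not in set

Answer: REJECT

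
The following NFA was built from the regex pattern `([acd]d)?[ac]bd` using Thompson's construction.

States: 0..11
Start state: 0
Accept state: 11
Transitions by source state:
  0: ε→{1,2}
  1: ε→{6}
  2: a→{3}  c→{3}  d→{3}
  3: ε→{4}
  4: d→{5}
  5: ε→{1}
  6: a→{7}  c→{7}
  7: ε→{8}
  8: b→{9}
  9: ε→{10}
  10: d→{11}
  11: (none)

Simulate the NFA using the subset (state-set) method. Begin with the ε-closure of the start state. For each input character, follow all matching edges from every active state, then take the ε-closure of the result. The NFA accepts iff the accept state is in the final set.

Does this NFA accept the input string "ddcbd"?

Answer: ACCEPT

Steps:
initial (ε-close {0}): {0,1,2,6}
'd' @ 1: {3,4}
'd' @ 2: {1,5,6}
'c' @ 3: {7,8}
'b' @ 4: {9,10}
'd' @ 5: {11}  ✓accept
after full input: {11}  (accept=11 in)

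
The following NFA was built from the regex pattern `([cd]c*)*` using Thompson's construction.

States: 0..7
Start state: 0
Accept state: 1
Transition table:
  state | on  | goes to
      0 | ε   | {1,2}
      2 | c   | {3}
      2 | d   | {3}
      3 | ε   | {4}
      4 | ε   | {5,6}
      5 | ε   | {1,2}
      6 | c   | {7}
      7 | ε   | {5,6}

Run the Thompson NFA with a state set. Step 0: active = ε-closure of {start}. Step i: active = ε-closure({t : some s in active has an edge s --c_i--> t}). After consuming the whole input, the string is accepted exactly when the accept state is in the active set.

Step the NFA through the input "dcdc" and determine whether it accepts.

Answer: ACCEPT

Trace:
start: ε-closure({0}) = {0,1,2}
'd' @ 1: {1,2,3,4,5,6}  ✓accept
'c' @ 2: {1,2,3,4,5,6,7}  ✓accept
'd' @ 3: {1,2,3,4,5,6}  ✓accept
'c' @ 4: {1,2,3,4,5,6,7}  ✓accept
final: {1,2,3,4,5,6,7}; accept 1 in set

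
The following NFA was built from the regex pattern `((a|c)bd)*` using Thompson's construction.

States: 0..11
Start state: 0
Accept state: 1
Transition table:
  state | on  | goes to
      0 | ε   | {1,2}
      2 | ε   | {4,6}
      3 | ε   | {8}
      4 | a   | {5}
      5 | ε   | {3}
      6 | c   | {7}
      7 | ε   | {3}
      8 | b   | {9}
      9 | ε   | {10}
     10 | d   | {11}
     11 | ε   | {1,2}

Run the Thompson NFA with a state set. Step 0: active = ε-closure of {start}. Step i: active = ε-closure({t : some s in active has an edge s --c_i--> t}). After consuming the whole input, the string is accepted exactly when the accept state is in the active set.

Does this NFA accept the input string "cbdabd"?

S₀ = ε-closure({0}) = {0,1,2,4,6}
'c' @ 1: {3,7,8}
'b' @ 2: {9,10}
'd' @ 3: {1,2,4,6,11}  ✓accept
'a' @ 4: {3,5,8}
'b' @ 5: {9,10}
'd' @ 6: {1,2,4,6,11}  ✓accept
after full input: {1,2,4,6,11}  (accept=1 in)

Answer: ACCEPT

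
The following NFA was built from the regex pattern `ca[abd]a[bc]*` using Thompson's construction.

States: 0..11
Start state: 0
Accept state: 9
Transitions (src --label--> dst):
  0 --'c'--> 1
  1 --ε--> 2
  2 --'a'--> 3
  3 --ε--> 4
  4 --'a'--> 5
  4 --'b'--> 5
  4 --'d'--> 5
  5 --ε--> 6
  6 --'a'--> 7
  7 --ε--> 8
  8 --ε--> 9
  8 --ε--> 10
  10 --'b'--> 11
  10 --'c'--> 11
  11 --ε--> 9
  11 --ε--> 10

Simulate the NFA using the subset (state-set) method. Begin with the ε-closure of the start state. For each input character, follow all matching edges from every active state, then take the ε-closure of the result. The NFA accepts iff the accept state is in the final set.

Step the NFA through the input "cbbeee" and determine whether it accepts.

Answer: REJECT

Trace:
initial (ε-close {0}): {0}
'c' @ 1: {1,2}
'b' @ 2: {}  — no active states
rest 'beee' ignored (set empty)
end set {} — state 9 not in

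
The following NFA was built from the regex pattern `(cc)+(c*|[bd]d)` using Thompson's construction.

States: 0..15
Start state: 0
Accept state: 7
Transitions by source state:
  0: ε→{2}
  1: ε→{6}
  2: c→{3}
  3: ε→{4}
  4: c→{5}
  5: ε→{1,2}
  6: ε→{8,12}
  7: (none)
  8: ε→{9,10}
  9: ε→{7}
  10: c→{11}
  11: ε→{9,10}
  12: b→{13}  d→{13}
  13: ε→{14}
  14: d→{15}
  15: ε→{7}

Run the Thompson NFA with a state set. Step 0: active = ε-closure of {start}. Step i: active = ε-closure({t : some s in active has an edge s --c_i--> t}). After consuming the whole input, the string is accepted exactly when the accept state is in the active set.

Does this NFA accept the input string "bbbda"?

Answer: REJECT

Steps:
S₀ = ε-closure({0}) = {0,2}
'b' @ 1: {}  — dead — no transitions
rest 'bbda' ignored (set empty)
end set {} — state 7 not in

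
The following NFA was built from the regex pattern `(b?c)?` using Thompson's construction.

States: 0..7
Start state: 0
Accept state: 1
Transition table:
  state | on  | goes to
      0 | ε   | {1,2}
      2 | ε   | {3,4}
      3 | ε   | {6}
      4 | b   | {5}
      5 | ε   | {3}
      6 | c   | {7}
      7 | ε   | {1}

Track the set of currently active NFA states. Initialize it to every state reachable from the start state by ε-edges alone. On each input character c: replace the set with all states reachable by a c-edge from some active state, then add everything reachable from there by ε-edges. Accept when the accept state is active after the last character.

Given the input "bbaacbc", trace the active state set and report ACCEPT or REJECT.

Answer: REJECT

Trace:
S₀ = ε-closure({0}) = {0,1,2,3,4,6}
'b' @ 1: {3,5,6}
'b' @ 2: {}  — dead — no transitions
rest 'aacbc' ignored (set empty)
final: {}; accept 1 not in set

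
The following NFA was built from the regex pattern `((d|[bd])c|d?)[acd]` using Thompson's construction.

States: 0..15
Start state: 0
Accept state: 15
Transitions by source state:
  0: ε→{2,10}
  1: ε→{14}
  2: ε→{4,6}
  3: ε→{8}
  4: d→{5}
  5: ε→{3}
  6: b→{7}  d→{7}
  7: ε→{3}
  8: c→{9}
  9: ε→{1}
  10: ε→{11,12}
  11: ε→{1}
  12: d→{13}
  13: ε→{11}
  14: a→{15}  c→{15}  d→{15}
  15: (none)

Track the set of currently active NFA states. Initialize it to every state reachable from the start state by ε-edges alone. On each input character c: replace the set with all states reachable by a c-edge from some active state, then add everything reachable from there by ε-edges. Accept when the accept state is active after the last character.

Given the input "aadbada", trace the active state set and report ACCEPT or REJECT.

start: ε-closure({0}) = {0,1,2,4,6,10,11,12,14}
'a' @ 1: {15}  [accepting]
'a' @ 2: {}  — state set empty
rest 'dbada' ignored (set empty)
final: {}; accept 15 not in set

Answer: REJECT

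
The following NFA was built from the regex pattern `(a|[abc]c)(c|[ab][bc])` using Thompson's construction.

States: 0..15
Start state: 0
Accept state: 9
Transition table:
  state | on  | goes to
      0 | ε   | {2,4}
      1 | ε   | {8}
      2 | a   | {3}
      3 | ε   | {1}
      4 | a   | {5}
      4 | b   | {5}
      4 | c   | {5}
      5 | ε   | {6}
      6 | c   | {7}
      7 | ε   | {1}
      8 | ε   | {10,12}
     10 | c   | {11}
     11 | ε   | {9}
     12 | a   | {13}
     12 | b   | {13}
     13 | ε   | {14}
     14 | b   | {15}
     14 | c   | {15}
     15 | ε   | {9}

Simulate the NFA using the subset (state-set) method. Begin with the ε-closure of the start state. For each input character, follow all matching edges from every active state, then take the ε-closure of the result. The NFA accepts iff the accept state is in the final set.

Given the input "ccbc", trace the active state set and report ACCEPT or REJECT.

initial (ε-close {0}): {0,2,4}
'c' @ 1: {5,6}
'c' @ 2: {1,7,8,10,12}
'b' @ 3: {13,14}
'c' @ 4: {9,15}  (accept∈set)
end set {9,15} — state 9 in

Answer: ACCEPT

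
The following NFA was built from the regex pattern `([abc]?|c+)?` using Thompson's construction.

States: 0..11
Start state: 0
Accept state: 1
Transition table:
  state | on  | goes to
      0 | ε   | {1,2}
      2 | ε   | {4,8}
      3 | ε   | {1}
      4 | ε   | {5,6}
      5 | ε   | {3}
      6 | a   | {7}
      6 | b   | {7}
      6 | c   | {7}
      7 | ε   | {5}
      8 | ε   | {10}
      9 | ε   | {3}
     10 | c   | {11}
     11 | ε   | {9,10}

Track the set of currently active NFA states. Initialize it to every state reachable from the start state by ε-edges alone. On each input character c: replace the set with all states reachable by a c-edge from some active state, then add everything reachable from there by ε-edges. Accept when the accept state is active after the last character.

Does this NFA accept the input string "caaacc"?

start: ε-closure({0}) = {0,1,2,3,4,5,6,8,10}
'c' @ 1: {1,3,5,7,9,10,11}  (accept∈set)
'a' @ 2: {}  — no active states
rest 'aacc' ignored (set empty)
end set {} — state 1 not in

Answer: REJECT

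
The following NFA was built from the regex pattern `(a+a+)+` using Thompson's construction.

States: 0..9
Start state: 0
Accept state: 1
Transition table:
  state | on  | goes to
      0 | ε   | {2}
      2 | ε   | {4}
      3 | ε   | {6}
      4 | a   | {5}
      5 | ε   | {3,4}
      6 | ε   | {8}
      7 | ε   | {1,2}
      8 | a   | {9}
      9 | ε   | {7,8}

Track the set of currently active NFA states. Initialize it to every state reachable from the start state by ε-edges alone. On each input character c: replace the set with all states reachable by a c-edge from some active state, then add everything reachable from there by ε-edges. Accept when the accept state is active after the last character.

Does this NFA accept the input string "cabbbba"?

Answer: REJECT

Steps:
initial (ε-close {0}): {0,2,4}
'c' @ 1: {}  — state set empty
rest 'abbbba' ignored (set empty)
after full input: {}  (accept=1 not in)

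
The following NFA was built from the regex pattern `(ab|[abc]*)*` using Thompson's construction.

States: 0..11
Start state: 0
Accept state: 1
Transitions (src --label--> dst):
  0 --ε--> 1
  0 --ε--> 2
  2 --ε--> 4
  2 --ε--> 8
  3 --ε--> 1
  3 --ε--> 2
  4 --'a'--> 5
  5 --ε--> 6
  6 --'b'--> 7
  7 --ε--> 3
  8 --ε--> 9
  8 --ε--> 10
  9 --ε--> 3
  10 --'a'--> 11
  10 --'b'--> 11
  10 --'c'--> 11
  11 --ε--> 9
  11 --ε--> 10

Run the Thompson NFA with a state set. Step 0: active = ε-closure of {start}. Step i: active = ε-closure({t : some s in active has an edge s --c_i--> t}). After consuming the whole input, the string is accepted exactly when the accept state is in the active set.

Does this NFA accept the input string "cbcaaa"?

Answer: ACCEPT

Trace:
S₀ = ε-closure({0}) = {0,1,2,3,4,8,9,10}
'c' @ 1: {1,2,3,4,8,9,10,11}  (accept∈set)
'b' @ 2: {1,2,3,4,8,9,10,11}  (accept∈set)
'c' @ 3: {1,2,3,4,8,9,10,11}  (accept∈set)
'a' @ 4: {1,2,3,4,5,6,8,9,10,11}  (accept∈set)
'a' @ 5: {1,2,3,4,5,6,8,9,10,11}  (accept∈set)
'a' @ 6: {1,2,3,4,5,6,8,9,10,11}  (accept∈set)
final: {1,2,3,4,5,6,8,9,10,11}; accept 1 in set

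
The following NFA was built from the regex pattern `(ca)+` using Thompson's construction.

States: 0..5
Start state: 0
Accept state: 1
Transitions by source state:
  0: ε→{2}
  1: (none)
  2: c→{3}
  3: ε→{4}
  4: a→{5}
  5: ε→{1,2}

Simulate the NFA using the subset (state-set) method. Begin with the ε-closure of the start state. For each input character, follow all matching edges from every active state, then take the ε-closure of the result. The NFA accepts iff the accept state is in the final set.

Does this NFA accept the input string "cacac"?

Answer: REJECT

Derivation:
initial (ε-close {0}): {0,2}
'c' @ 1: {3,4}
'a' @ 2: {1,2,5}  ✓accept
'c' @ 3: {3,4}
'a' @ 4: {1,2,5}  ✓accept
'c' @ 5: {3,4}
end set {3,4} — state 1 not in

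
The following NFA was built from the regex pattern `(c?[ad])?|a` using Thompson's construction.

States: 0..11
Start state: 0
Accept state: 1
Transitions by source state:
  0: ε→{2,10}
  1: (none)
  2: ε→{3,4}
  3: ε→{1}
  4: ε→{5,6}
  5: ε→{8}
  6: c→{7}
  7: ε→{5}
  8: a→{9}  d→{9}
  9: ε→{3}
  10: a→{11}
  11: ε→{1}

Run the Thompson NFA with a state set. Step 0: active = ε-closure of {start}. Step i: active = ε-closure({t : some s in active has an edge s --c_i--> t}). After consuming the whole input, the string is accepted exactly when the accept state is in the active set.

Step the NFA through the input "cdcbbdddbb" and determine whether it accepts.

S₀ = ε-closure({0}) = {0,1,2,3,4,5,6,8,10}
'c' @ 1: {5,7,8}
'd' @ 2: {1,3,9}  [accepting]
'c' @ 3: {}  — dead — no transitions
rest 'bbdddbb' ignored (set empty)
end set {} — state 1 not in

Answer: REJECT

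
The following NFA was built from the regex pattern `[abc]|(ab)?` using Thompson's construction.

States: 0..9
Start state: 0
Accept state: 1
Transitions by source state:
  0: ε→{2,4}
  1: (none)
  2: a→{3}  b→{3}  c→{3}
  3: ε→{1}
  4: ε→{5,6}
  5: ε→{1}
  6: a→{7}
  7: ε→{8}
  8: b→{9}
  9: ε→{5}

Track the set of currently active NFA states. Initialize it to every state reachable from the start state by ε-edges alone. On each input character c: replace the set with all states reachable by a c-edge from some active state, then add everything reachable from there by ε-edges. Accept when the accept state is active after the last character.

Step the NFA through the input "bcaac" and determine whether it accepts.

initial (ε-close {0}): {0,1,2,4,5,6}
'b' @ 1: {1,3}  (accept∈set)
'c' @ 2: {}  — no active states
rest 'aac' ignored (set empty)
after full input: {}  (accept=1 not in)

Answer: REJECT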